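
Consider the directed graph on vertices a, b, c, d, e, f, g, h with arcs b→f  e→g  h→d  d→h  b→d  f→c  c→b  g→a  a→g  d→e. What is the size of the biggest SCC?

{b, c, f} are all mutually reachable — one SCC of size 3.
{a, g} are all mutually reachable — one SCC of size 2.
{d, h} are all mutually reachable — one SCC of size 2.
{e} is an SCC by itself.
The largest has 3 vertices.

3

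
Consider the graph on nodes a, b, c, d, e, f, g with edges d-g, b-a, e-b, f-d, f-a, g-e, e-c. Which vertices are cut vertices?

Removing e increases the component count from 1 to 2, so e is a cut vertex.
By contrast removing f leaves 1 component; it is not a cut vertex. No other vertex is a cut vertex either.

e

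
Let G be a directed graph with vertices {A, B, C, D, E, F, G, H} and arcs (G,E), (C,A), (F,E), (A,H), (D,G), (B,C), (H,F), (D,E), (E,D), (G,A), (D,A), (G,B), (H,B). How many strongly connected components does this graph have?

{A, B, C, D, E, F, G, H} are all mutually reachable — one SCC of size 8.
That gives 1 strongly connected component.

1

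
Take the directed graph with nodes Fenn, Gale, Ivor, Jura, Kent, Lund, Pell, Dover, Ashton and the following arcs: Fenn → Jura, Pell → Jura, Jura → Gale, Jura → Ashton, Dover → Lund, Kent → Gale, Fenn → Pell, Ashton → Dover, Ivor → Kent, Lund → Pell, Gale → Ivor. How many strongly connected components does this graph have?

{Jura, Lund, Pell, Dover, Ashton} are all mutually reachable — one SCC of size 5.
{Gale, Ivor, Kent} are all mutually reachable — one SCC of size 3.
{Fenn} is an SCC by itself.
That gives 3 strongly connected components.

3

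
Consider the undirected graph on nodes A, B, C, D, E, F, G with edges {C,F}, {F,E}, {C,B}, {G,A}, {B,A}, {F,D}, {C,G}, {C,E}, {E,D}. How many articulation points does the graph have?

Removing C increases the component count from 1 to 2, so C is a cut vertex.
By contrast removing E leaves 1 component; it is not a cut vertex. No other vertex is a cut vertex either.

1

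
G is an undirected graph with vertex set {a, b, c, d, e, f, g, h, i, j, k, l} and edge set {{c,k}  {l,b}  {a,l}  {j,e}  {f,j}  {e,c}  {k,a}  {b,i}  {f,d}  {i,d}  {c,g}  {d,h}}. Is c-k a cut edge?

No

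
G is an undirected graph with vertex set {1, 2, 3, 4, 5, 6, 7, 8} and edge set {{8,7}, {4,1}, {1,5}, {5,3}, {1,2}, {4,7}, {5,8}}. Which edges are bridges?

1-2, 3-5

The edges on the cycle 4-1-5-8-7-4 are not bridges since each lies on that cycle.
But removing 1-2 disconnects 1 from 2; removing 5-3 disconnects 5 from 3 — these are bridges.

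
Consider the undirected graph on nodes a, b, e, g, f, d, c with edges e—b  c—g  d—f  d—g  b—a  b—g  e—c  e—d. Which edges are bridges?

a-b, d-f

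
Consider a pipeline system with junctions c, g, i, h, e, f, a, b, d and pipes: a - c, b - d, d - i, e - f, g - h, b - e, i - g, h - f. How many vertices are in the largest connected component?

Starting from a we can reach a, c. That is one component of size 2.
Starting from b we can reach b, d, e, f, g, h, i. That is one component of size 7.
The largest has 7 vertices.

7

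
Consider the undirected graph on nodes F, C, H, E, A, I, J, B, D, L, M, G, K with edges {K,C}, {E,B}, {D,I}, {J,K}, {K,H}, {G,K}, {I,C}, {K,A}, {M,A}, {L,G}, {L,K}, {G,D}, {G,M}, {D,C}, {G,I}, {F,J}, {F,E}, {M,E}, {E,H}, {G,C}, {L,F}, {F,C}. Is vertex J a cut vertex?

No

Deleting J leaves 1 component (was 1) (its neighbors F, K remain connected to each other), so J is not a cut vertex.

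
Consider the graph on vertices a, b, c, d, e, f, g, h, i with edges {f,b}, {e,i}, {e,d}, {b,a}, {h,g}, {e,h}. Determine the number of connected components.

3

c is isolated — a component by itself.
Starting from a we can reach a, b, f. That is one component of size 3.
Starting from d we can reach d, e, g, h, i. That is one component of size 5.
Total: 3 components.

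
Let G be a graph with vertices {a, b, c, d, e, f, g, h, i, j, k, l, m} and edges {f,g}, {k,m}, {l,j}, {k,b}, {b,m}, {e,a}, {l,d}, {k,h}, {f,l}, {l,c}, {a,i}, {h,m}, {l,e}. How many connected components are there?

2

Starting from b we can reach b, h, k, m. That is one component of size 4.
Starting from a we can reach a, c, d, e, f, g, i, j, l. That is one component of size 9.
Total: 2 components.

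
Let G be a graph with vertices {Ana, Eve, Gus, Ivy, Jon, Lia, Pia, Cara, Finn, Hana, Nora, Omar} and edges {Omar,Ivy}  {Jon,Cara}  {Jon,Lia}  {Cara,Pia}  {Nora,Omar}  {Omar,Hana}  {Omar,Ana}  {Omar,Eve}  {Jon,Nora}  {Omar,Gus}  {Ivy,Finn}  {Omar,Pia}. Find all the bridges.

The edges on the cycle Jon-Nora-Omar-Pia-Cara-Jon are not bridges since each lies on that cycle.
But removing Omar - Ana disconnects Omar from Ana; removing Ivy - Finn disconnects Ivy from Finn; removing Lia - Jon disconnects Lia from Jon; removing Omar - Gus disconnects Omar from Gus — these are bridges.
In total 7 edges are bridges.

Ana-Omar, Eve-Omar, Finn-Ivy, Gus-Omar, Hana-Omar, Ivy-Omar, Jon-Lia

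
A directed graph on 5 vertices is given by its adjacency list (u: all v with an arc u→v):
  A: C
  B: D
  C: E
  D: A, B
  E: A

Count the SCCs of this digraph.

2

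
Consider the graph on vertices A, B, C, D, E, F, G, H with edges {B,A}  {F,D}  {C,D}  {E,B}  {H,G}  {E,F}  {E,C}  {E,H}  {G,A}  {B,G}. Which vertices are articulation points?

E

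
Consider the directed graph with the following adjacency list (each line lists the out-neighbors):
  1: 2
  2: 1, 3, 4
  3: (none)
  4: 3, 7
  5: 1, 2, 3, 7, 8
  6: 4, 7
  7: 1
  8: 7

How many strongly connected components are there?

5

{1, 2, 4, 7} are all mutually reachable — one SCC of size 4.
{6} is an SCC by itself.
{5} is an SCC by itself.
{3} is an SCC by itself.
{8} is an SCC by itself.
That gives 5 strongly connected components.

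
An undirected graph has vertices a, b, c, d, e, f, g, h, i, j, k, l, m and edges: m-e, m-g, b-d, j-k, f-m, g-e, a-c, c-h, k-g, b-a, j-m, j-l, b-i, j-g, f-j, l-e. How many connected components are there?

Starting from a we can reach a, b, c, d, h, i. That is one component of size 6.
Starting from e we can reach e, f, g, j, k, l, m. That is one component of size 7.
Total: 2 components.

2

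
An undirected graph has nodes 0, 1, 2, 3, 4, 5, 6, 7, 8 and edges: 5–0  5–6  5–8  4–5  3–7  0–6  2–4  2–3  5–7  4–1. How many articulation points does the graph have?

2

Removing 4 increases the component count from 1 to 2, so 4 is a cut vertex.
Removing 5 increases the component count from 1 to 3, so 5 is a cut vertex.
By contrast removing 3 leaves 1 component; it is not a cut vertex. No other vertex is a cut vertex either.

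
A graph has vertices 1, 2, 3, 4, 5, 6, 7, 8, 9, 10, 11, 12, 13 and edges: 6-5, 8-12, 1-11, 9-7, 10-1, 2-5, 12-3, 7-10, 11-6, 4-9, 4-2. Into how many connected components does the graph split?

3

13 is isolated — a component by itself.
Starting from 3 we can reach 3, 8, 12. That is one component of size 3.
Starting from 1 we can reach 1, 2, 4, 5, 6, 7, 9, 10, 11. That is one component of size 9.
Total: 3 components.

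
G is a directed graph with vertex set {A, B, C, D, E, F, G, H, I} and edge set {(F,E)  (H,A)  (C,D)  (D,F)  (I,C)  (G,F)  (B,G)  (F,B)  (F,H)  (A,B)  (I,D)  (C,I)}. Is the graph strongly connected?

There is no directed path from D to C, so the graph is not strongly connected.

No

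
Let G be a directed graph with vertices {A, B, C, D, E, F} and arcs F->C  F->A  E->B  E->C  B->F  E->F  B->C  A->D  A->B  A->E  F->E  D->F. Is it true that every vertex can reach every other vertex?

No

There is no directed path from C to B, so the graph is not strongly connected.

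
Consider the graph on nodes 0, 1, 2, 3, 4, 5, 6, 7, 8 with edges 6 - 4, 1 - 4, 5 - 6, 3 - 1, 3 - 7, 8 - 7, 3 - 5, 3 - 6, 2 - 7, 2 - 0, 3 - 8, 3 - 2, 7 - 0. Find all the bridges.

The edges on the cycle 3-8-7-3 are not bridges since each lies on that cycle.
Every edge lies on some cycle, so there are no bridges.

none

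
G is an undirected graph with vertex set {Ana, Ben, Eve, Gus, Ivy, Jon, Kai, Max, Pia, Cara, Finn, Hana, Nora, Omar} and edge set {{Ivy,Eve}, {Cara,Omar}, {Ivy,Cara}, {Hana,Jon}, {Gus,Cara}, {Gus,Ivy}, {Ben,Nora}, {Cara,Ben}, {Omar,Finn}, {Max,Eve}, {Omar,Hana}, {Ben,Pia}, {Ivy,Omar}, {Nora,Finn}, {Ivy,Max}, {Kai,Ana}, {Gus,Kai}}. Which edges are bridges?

The edges on the cycle Ivy-Max-Eve-Ivy are not bridges since each lies on that cycle.
But removing Gus—Kai disconnects Gus from Kai; removing Pia—Ben disconnects Pia from Ben; removing Hana—Jon disconnects Hana from Jon; removing Kai—Ana disconnects Kai from Ana — these are bridges.
In total 5 edges are bridges.

Ana-Kai, Ben-Pia, Gus-Kai, Hana-Jon, Hana-Omar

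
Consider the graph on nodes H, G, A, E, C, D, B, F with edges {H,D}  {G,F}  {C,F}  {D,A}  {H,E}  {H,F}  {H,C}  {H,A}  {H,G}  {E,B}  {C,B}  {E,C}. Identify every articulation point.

Removing H increases the component count from 1 to 2, so H is a cut vertex.
By contrast removing A leaves 1 component; it is not a cut vertex. No other vertex is a cut vertex either.

H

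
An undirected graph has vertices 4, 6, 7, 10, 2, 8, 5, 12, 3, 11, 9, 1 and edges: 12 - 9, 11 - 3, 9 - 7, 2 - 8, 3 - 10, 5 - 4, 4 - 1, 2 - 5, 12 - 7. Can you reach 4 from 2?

Yes

From 2 we can reach 1, 2, 4, 5, 8, which includes 4.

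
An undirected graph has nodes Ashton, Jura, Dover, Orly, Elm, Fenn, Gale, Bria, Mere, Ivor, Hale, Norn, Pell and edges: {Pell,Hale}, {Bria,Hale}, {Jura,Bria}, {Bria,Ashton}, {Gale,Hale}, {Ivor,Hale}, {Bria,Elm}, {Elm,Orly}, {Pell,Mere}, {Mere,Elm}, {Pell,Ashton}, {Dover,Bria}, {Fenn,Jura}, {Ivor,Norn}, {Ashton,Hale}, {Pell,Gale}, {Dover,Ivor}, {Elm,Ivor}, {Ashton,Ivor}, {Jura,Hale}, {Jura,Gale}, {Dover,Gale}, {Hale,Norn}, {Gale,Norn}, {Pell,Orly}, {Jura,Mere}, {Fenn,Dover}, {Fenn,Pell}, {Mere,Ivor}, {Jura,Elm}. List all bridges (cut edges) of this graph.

none

The edges on the cycle Fenn-Jura-Bria-Elm-Orly-Pell-Fenn are not bridges since each lies on that cycle.
Every edge lies on some cycle, so there are no bridges.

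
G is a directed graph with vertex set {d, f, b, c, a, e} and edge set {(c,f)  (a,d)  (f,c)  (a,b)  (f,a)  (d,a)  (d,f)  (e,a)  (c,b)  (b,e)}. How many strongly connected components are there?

1

{a, b, c, d, e, f} are all mutually reachable — one SCC of size 6.
That gives 1 strongly connected component.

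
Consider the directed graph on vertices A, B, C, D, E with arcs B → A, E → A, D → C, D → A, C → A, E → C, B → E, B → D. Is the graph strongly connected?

No

There is no directed path from A to B, so the graph is not strongly connected.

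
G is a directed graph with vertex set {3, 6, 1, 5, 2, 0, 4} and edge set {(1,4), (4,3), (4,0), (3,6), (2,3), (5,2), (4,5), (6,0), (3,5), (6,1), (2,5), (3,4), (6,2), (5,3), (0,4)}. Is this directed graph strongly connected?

From 6 we can reach every vertex (0, 1, 2, 3, 4, 5, 6), and every vertex can reach 6 (0, 1, 2, 3, 4, 5, 6). So the whole graph is one strongly connected component.

Yes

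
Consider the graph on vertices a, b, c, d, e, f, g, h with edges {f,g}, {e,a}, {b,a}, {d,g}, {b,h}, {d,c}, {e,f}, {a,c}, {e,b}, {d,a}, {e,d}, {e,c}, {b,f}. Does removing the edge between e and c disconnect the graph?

After removing e—c, the path e-d-c still connects them, so the edge is not a bridge.

No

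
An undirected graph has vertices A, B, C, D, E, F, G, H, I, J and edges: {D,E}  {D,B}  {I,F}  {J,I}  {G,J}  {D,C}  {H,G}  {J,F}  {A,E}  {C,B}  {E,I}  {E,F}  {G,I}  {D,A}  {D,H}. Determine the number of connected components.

1

Starting from A we can reach A, B, C, D, E, F, G, H, I, J. That is one component of size 10.
Total: 1 component.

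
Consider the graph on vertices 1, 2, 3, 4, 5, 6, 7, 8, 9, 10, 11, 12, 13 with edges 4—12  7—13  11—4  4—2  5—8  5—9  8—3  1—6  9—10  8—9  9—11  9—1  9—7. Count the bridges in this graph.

The edges on the cycle 5-8-9-5 are not bridges since each lies on that cycle.
But removing 9—11 disconnects 9 from 11; removing 9—1 disconnects 9 from 1; removing 2—4 disconnects 2 from 4; removing 9—7 disconnects 9 from 7 — these are bridges.
In total 10 edges are bridges.

10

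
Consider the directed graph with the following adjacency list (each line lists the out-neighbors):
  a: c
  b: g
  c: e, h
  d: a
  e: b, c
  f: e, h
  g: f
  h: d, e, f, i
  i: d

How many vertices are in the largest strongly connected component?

9

{a, b, c, d, e, f, g, h, i} are all mutually reachable — one SCC of size 9.
The largest has 9 vertices.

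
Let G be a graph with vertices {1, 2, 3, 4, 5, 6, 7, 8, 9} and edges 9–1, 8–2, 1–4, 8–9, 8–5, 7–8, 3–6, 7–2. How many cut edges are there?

5

The edges on the cycle 7-8-2-7 are not bridges since each lies on that cycle.
But removing 9–8 disconnects 9 from 8; removing 8–5 disconnects 8 from 5; removing 1–9 disconnects 1 from 9; removing 6–3 disconnects 6 from 3 — these are bridges.
In total 5 edges are bridges.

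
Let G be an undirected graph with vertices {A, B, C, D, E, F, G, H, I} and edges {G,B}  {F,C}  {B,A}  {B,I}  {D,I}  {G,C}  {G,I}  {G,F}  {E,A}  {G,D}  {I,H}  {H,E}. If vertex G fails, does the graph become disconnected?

Yes

Deleting G raises the number of components from 1 to 2, so G is a cut vertex.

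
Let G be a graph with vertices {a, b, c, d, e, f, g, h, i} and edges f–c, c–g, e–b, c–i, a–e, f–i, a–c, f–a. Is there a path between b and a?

Yes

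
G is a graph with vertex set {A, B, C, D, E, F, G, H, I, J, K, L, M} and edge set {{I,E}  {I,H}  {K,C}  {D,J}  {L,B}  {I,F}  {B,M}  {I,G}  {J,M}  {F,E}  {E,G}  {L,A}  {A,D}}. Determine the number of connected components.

Starting from C we can reach C, K. That is one component of size 2.
Starting from E we can reach E, F, G, H, I. That is one component of size 5.
Starting from A we can reach A, B, D, J, L, M. That is one component of size 6.
Total: 3 components.

3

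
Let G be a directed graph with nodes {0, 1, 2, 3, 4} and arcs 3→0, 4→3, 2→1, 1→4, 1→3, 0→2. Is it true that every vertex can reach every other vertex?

From 3 we can reach every vertex (0, 1, 2, 3, 4), and every vertex can reach 3 (0, 1, 2, 3, 4). So the whole graph is one strongly connected component.

Yes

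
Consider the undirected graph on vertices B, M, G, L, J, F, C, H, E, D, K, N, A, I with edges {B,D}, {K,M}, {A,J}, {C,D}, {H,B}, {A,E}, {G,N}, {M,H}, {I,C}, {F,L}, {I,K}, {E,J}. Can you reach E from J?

Yes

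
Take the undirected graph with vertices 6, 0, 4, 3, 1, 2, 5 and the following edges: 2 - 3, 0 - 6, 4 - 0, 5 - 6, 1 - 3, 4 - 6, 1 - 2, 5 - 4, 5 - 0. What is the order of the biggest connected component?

4

Starting from 1 we can reach 1, 2, 3. That is one component of size 3.
Starting from 0 we can reach 0, 4, 5, 6. That is one component of size 4.
The largest has 4 vertices.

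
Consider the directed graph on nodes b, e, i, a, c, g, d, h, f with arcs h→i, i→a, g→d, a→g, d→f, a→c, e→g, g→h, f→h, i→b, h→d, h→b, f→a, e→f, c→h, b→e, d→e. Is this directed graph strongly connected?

Yes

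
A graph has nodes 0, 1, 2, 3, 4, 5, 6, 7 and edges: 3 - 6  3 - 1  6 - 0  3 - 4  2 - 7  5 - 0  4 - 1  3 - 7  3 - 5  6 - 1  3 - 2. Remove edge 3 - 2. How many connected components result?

1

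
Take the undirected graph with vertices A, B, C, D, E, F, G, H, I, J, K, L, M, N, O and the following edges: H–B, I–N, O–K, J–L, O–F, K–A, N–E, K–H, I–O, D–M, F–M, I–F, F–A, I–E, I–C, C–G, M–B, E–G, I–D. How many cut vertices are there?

1

Removing I increases the component count from 2 to 3, so I is a cut vertex.
By contrast removing B leaves 2 components; it is not a cut vertex. No other vertex is a cut vertex either.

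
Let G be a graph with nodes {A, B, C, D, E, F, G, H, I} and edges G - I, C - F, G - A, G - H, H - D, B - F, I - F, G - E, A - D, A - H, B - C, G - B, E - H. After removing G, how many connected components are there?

2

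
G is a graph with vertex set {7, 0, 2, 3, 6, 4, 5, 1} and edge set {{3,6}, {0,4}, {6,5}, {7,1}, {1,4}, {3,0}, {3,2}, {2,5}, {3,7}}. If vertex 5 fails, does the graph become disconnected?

No

Deleting 5 leaves 1 component (was 1) (its neighbors 2, 6 remain connected to each other), so 5 is not a cut vertex.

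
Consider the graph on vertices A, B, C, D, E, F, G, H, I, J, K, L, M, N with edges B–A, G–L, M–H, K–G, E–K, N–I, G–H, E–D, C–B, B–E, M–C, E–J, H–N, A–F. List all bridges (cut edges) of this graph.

A-B, A-F, D-E, E-J, G-L, H-N, I-N

The edges on the cycle M-C-B-E-K-G-H-M are not bridges since each lies on that cycle.
But removing A–F disconnects A from F; removing D–E disconnects D from E; removing E–J disconnects E from J; removing N–H disconnects N from H — these are bridges.
In total 7 edges are bridges.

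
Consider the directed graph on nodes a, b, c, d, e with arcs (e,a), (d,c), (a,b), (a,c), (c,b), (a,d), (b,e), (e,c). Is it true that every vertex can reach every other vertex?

From a we can reach every vertex (a, b, c, d, e), and every vertex can reach a (a, b, c, d, e). So the whole graph is one strongly connected component.

Yes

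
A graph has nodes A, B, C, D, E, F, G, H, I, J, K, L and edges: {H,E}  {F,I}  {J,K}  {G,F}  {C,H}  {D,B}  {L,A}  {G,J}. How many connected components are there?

4

Starting from A we can reach A, L. That is one component of size 2.
Starting from B we can reach B, D. That is one component of size 2.
Starting from C we can reach C, E, H. That is one component of size 3.
Starting from F we can reach F, G, I, J, K. That is one component of size 5.
Total: 4 components.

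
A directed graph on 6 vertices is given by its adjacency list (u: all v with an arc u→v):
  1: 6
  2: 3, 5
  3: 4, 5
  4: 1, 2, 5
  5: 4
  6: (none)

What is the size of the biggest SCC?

{2, 3, 4, 5} are all mutually reachable — one SCC of size 4.
{1} is an SCC by itself.
{6} is an SCC by itself.
The largest has 4 vertices.

4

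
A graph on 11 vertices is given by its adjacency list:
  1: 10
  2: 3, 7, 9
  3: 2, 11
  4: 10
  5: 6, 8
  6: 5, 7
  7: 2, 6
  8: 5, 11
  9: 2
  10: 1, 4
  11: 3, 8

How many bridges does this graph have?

3

The edges on the cycle 8-5-6-7-2-3-11-8 are not bridges since each lies on that cycle.
But removing 1-10 disconnects 1 from 10; removing 10-4 disconnects 10 from 4; removing 2-9 disconnects 2 from 9 — these are bridges.
That makes 3 bridges.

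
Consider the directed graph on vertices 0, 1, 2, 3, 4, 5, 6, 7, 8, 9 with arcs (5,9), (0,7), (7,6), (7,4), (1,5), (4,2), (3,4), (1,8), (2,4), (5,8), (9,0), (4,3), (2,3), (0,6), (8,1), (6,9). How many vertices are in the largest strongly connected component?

{0, 6, 7, 9} are all mutually reachable — one SCC of size 4.
{1, 5, 8} are all mutually reachable — one SCC of size 3.
{2, 3, 4} are all mutually reachable — one SCC of size 3.
The largest has 4 vertices.

4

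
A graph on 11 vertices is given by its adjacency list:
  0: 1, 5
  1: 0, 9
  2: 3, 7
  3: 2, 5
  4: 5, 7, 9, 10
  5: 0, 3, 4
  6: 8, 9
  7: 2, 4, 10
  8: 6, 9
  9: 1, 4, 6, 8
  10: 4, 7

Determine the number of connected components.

Starting from 0 we can reach 0, 1, 2, 3, 4, 5, 6, 7, 8, 9, 10. That is one component of size 11.
Total: 1 component.

1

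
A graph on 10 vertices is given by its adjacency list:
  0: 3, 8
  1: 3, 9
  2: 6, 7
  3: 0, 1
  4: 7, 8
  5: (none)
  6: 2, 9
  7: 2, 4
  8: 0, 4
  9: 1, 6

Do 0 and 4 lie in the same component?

Yes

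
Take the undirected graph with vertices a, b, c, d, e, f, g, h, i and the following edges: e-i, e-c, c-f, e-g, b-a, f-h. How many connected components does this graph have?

3

d is isolated — a component by itself.
Starting from a we can reach a, b. That is one component of size 2.
Starting from c we can reach c, e, f, g, h, i. That is one component of size 6.
Total: 3 components.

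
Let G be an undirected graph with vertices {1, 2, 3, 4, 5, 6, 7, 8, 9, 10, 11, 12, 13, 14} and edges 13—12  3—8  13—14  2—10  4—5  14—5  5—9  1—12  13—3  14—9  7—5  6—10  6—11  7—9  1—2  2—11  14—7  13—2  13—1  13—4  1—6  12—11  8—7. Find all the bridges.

none

The edges on the cycle 13-1-12-13 are not bridges since each lies on that cycle.
Every edge lies on some cycle, so there are no bridges.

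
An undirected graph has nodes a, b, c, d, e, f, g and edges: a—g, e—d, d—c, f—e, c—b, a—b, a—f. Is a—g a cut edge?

Removing a—g leaves no path between a and g: the component count goes from 1 to 2. So it is a bridge.

Yes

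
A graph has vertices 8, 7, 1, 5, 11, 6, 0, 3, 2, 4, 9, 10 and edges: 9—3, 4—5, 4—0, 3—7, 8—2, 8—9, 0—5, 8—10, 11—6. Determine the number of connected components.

1 is isolated — a component by itself.
Starting from 6 we can reach 6, 11. That is one component of size 2.
Starting from 0 we can reach 0, 4, 5. That is one component of size 3.
Starting from 2 we can reach 2, 3, 7, 8, 9, 10. That is one component of size 6.
Total: 4 components.

4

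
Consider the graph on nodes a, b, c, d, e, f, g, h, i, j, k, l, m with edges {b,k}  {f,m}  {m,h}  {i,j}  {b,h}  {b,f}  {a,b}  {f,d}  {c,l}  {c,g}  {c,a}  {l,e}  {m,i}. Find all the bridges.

The edges on the cycle b-f-m-h-b are not bridges since each lies on that cycle.
But removing c–g disconnects c from g; removing i–m disconnects i from m; removing k–b disconnects k from b; removing f–d disconnects f from d — these are bridges.
In total 9 edges are bridges.

a-b, a-c, b-k, c-g, c-l, d-f, e-l, i-j, i-m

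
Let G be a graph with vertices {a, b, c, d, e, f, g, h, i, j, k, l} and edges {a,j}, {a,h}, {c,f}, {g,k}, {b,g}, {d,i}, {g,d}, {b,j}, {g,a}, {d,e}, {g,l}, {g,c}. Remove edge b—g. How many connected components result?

1

b and g are still connected via b-j-a-g, so the component count stays at 1.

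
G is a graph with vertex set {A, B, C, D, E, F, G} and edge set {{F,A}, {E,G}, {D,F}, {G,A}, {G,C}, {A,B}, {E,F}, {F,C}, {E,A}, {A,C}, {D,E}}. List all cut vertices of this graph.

A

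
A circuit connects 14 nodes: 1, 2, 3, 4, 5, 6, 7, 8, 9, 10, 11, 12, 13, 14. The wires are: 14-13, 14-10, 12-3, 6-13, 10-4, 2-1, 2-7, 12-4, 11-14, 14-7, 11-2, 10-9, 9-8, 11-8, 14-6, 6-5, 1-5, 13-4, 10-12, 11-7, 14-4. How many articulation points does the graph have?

1

Removing 12 increases the component count from 1 to 2, so 12 is a cut vertex.
By contrast removing 7 leaves 1 component; it is not a cut vertex. No other vertex is a cut vertex either.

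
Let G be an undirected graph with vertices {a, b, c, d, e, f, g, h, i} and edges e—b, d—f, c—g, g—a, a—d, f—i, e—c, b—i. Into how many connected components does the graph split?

h is isolated — a component by itself.
Starting from a we can reach a, b, c, d, e, f, g, i. That is one component of size 8.
Total: 2 components.

2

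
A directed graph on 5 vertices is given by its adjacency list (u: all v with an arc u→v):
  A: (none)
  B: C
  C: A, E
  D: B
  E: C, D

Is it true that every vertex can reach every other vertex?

There is no directed path from A to C, so the graph is not strongly connected.

No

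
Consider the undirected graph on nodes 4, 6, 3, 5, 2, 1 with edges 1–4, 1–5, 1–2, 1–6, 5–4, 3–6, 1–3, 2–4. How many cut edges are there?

The edges on the cycle 1-3-6-1 are not bridges since each lies on that cycle.
Every edge lies on some cycle, so there are no bridges.

0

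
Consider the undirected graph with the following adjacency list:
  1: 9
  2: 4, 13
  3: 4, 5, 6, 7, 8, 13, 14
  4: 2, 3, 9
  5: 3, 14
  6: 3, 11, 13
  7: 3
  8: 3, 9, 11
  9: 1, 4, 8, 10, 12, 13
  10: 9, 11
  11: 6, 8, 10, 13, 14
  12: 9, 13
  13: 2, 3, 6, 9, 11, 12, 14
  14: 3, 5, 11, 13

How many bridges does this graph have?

The edges on the cycle 13-14-11-8-3-13 are not bridges since each lies on that cycle.
But removing 1-9 disconnects 1 from 9; removing 3-7 disconnects 3 from 7 — these are bridges.
That makes 2 bridges.

2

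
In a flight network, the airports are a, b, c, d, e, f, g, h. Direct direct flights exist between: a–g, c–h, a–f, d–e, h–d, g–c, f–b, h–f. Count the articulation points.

3

Removing d increases the component count from 1 to 2, so d is a cut vertex.
Removing f increases the component count from 1 to 2, so f is a cut vertex.
Removing h increases the component count from 1 to 2, so h is a cut vertex.
By contrast removing e leaves 1 component; it is not a cut vertex. No other vertex is a cut vertex either.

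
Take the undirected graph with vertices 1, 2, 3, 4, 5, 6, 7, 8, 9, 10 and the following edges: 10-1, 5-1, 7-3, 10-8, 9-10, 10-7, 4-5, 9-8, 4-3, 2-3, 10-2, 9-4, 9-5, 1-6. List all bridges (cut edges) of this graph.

The edges on the cycle 9-4-3-7-10-9 are not bridges since each lies on that cycle.
But removing 1-6 disconnects 1 from 6 — this is a bridge.

1-6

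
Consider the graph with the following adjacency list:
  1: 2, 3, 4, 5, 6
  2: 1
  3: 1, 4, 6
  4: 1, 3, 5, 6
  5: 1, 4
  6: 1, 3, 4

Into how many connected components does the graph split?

1

Starting from 1 we can reach 1, 2, 3, 4, 5, 6. That is one component of size 6.
Total: 1 component.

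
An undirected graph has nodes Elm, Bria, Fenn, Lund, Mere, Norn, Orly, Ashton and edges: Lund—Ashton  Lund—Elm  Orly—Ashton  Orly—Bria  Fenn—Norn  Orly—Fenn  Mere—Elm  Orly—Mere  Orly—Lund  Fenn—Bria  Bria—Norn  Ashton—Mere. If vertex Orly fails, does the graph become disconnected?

Yes

Deleting Orly raises the number of components from 1 to 2, so Orly is a cut vertex.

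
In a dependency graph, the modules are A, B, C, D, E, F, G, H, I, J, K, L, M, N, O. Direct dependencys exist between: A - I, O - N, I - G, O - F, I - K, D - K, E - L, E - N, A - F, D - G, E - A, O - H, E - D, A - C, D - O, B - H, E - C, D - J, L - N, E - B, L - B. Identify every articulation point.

D

Removing D increases the component count from 2 to 3, so D is a cut vertex.
By contrast removing O leaves 2 components; it is not a cut vertex. No other vertex is a cut vertex either.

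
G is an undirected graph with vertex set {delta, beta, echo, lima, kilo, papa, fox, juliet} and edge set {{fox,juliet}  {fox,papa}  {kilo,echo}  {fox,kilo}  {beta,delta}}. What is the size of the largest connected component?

lima is isolated — a component by itself.
Starting from beta we can reach beta, delta. That is one component of size 2.
Starting from fox we can reach fox, echo, kilo, papa, juliet. That is one component of size 5.
The largest has 5 vertices.

5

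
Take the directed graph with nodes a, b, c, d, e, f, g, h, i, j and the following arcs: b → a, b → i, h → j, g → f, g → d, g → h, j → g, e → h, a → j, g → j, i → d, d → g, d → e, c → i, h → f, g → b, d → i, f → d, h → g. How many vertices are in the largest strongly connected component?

9

{a, b, d, e, f, g, h, i, j} are all mutually reachable — one SCC of size 9.
{c} is an SCC by itself.
The largest has 9 vertices.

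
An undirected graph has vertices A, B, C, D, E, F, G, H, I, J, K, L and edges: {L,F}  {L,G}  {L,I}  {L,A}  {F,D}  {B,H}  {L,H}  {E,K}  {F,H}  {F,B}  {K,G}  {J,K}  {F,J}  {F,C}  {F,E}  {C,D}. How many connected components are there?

Starting from A we can reach A, B, C, D, E, F, G, H, I, J, K, L. That is one component of size 12.
Total: 1 component.

1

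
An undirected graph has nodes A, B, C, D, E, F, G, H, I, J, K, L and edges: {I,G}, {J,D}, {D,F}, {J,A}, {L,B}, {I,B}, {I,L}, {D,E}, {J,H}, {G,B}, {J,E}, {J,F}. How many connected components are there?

4

C is isolated — a component by itself.
K is isolated — a component by itself.
Starting from B we can reach B, G, I, L. That is one component of size 4.
Starting from A we can reach A, D, E, F, H, J. That is one component of size 6.
Total: 4 components.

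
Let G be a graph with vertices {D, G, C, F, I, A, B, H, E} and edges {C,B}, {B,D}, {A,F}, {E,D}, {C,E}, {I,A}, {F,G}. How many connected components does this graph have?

3

H is isolated — a component by itself.
Starting from A we can reach A, F, G, I. That is one component of size 4.
Starting from B we can reach B, C, D, E. That is one component of size 4.
Total: 3 components.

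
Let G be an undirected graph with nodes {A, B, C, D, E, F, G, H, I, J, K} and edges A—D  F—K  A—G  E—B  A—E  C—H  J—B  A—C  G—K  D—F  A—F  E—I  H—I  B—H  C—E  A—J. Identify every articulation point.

Removing A increases the component count from 1 to 2, so A is a cut vertex.
By contrast removing E leaves 1 component; it is not a cut vertex. No other vertex is a cut vertex either.

A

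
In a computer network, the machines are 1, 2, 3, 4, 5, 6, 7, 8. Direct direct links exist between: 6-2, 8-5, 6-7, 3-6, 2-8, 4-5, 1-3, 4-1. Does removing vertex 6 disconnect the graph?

Deleting 6 raises the number of components from 1 to 2, so 6 is a cut vertex.

Yes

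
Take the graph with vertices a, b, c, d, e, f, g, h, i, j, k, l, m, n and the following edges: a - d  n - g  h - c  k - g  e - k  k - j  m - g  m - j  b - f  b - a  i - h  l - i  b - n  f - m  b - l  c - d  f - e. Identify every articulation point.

b

Removing b increases the component count from 1 to 2, so b is a cut vertex.
By contrast removing j leaves 1 component; it is not a cut vertex. No other vertex is a cut vertex either.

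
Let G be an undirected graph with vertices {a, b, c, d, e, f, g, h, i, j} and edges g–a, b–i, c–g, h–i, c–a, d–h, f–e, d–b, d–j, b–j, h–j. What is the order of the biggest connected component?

5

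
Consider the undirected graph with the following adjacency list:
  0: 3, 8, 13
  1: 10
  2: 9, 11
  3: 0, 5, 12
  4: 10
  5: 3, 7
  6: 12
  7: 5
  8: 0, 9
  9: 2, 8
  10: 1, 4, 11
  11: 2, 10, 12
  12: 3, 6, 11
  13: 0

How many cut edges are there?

7

The edges on the cycle 3-12-11-2-9-8-0-3 are not bridges since each lies on that cycle.
But removing 11-10 disconnects 11 from 10; removing 5-7 disconnects 5 from 7; removing 0-13 disconnects 0 from 13; removing 10-4 disconnects 10 from 4 — these are bridges.
In total 7 edges are bridges.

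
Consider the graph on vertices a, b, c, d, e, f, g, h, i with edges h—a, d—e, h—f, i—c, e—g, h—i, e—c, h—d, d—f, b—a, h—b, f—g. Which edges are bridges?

none

The edges on the cycle h-b-a-h are not bridges since each lies on that cycle.
Every edge lies on some cycle, so there are no bridges.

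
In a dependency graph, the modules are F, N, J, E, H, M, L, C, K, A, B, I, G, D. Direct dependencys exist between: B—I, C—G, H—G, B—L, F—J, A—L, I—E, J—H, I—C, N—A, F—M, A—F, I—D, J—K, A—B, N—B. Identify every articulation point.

F, I, J

Removing F increases the component count from 1 to 2, so F is a cut vertex.
Removing I increases the component count from 1 to 3, so I is a cut vertex.
Removing J increases the component count from 1 to 2, so J is a cut vertex.
By contrast removing M leaves 1 component; it is not a cut vertex. No other vertex is a cut vertex either.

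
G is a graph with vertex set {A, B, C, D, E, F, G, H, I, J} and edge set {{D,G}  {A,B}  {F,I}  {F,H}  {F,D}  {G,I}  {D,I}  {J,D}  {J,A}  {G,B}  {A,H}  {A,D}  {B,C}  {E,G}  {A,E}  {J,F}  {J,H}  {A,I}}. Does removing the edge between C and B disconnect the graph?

Yes

Removing C-B leaves no path between C and B: the component count goes from 1 to 2. So it is a bridge.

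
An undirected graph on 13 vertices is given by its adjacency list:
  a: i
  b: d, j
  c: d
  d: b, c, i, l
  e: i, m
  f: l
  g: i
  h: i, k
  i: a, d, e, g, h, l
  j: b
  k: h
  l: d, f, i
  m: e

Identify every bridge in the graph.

a-i, b-d, b-j, c-d, e-i, e-m, f-l, g-i, h-i, h-k

The edges on the cycle i-d-l-i are not bridges since each lies on that cycle.
But removing d-c disconnects d from c; removing d-b disconnects d from b; removing i-h disconnects i from h; removing l-f disconnects l from f — these are bridges.
In total 10 edges are bridges.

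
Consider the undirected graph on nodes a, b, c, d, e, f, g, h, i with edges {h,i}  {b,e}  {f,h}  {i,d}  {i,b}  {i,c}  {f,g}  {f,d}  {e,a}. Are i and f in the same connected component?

Yes

From i we can reach a, b, c, d, e, f, g, h, i, which includes f.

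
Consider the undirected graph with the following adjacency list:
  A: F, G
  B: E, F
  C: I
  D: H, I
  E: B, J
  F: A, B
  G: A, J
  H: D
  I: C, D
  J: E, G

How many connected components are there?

2

Starting from C we can reach C, D, H, I. That is one component of size 4.
Starting from A we can reach A, B, E, F, G, J. That is one component of size 6.
Total: 2 components.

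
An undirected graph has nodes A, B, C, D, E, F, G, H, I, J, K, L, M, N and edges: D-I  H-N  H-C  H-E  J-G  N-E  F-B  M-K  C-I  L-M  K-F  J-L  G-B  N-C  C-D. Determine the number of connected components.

3

A is isolated — a component by itself.
Starting from C we can reach C, D, E, H, I, N. That is one component of size 6.
Starting from B we can reach B, F, G, J, K, L, M. That is one component of size 7.
Total: 3 components.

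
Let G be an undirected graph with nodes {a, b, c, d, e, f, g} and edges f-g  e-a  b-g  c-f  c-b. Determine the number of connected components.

3

d is isolated — a component by itself.
Starting from a we can reach a, e. That is one component of size 2.
Starting from b we can reach b, c, f, g. That is one component of size 4.
Total: 3 components.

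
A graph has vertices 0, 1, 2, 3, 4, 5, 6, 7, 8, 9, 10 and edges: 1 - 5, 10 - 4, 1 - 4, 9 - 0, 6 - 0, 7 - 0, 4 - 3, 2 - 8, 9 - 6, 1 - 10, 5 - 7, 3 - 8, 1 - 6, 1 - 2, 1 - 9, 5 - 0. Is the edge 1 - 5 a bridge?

No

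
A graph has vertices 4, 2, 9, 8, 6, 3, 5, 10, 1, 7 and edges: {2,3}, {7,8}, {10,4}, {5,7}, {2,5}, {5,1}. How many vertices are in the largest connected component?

6

6 is isolated — a component by itself.
9 is isolated — a component by itself.
Starting from 4 we can reach 4, 10. That is one component of size 2.
Starting from 1 we can reach 1, 2, 3, 5, 7, 8. That is one component of size 6.
The largest has 6 vertices.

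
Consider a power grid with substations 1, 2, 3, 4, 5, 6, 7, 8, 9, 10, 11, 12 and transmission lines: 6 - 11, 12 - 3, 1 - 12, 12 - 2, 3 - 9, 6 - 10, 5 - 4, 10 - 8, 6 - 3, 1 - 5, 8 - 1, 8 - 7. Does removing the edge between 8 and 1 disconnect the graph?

No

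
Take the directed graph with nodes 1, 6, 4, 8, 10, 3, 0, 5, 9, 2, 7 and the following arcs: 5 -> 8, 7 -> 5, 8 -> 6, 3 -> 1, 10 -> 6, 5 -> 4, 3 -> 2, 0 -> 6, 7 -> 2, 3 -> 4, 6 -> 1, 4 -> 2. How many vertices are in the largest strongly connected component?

1

{6} is an SCC by itself.
{7} is an SCC by itself.
{10} is an SCC by itself.
{9} is an SCC by itself.
{3} is an SCC by itself.
(and 6 more singleton SCCs)
The largest has 1 vertex.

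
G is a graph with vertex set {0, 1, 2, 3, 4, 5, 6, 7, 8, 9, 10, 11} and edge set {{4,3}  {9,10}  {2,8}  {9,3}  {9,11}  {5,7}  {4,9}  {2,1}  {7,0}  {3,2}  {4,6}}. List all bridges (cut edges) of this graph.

The edges on the cycle 4-9-3-4 are not bridges since each lies on that cycle.
But removing 9-11 disconnects 9 from 11; removing 3-2 disconnects 3 from 2; removing 5-7 disconnects 5 from 7; removing 2-8 disconnects 2 from 8 — these are bridges.
In total 8 edges are bridges.

0-7, 1-2, 10-9, 11-9, 2-3, 2-8, 4-6, 5-7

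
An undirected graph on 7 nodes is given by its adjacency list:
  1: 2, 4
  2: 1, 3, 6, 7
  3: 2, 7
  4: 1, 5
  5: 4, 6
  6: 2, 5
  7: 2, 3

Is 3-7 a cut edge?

No

After removing 3-7, the path 3-2-7 still connects them, so the edge is not a bridge.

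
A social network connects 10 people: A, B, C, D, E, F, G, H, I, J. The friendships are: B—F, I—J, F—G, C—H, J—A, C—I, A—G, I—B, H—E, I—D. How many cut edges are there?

4

The edges on the cycle I-J-A-G-F-B-I are not bridges since each lies on that cycle.
But removing I—D disconnects I from D; removing E—H disconnects E from H; removing C—H disconnects C from H; removing I—C disconnects I from C — these are bridges.
That makes 4 bridges.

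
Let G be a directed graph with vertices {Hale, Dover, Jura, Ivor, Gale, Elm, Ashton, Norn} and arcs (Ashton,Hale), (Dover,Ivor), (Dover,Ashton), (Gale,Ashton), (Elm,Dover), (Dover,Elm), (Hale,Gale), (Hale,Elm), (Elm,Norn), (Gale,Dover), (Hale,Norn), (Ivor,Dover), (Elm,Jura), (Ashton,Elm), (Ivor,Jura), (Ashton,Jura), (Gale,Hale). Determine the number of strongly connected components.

{Elm, Gale, Hale, Ivor, Dover, Ashton} are all mutually reachable — one SCC of size 6.
{Norn} is an SCC by itself.
{Jura} is an SCC by itself.
That gives 3 strongly connected components.

3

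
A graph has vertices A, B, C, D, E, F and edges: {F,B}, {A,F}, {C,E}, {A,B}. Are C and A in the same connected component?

No

The component containing C is {C, E}, and A is not in it.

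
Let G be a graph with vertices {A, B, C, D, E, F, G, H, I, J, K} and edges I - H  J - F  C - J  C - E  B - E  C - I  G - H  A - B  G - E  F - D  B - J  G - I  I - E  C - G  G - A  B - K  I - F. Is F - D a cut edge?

Removing F - D leaves no path between F and D: the component count goes from 1 to 2. So it is a bridge.

Yes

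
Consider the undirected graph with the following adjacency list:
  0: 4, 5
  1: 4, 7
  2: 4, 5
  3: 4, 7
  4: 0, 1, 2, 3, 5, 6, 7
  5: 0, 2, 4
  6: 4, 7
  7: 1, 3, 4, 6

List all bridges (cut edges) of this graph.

The edges on the cycle 4-1-7-3-4 are not bridges since each lies on that cycle.
Every edge lies on some cycle, so there are no bridges.

none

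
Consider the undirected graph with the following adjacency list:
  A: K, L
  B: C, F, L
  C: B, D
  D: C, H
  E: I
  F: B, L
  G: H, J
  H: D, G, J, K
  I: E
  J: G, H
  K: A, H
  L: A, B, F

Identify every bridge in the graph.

E-I

The edges on the cycle H-J-G-H are not bridges since each lies on that cycle.
But removing E-I disconnects E from I — this is a bridge.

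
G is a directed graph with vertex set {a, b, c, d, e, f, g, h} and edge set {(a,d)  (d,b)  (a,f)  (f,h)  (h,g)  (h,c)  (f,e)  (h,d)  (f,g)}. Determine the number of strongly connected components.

8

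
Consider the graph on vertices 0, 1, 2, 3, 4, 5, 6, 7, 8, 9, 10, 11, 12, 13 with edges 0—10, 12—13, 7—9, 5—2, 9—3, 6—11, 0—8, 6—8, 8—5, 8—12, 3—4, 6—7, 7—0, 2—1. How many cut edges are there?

10

The edges on the cycle 6-7-0-8-6 are not bridges since each lies on that cycle.
But removing 3—9 disconnects 3 from 9; removing 7—9 disconnects 7 from 9; removing 13—12 disconnects 13 from 12; removing 8—12 disconnects 8 from 12 — these are bridges.
In total 10 edges are bridges.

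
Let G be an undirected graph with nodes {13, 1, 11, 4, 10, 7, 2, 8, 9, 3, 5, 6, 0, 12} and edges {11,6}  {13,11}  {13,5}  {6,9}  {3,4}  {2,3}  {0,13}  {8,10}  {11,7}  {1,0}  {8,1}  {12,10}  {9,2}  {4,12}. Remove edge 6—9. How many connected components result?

1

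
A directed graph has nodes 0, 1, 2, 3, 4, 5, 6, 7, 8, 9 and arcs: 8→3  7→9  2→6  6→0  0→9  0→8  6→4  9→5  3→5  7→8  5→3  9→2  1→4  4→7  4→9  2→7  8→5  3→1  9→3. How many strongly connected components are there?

{0, 1, 2, 3, 4, 5, 6, 7, 8, 9} are all mutually reachable — one SCC of size 10.
That gives 1 strongly connected component.

1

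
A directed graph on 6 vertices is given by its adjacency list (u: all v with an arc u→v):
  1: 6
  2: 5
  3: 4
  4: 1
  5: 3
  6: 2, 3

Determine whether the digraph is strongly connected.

From 3 we can reach every vertex (1, 2, 3, 4, 5, 6), and every vertex can reach 3 (1, 2, 3, 4, 5, 6). So the whole graph is one strongly connected component.

Yes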